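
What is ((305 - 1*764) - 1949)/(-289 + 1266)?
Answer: -2408/977 ≈ -2.4647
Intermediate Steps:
((305 - 1*764) - 1949)/(-289 + 1266) = ((305 - 764) - 1949)/977 = (-459 - 1949)*(1/977) = -2408*1/977 = -2408/977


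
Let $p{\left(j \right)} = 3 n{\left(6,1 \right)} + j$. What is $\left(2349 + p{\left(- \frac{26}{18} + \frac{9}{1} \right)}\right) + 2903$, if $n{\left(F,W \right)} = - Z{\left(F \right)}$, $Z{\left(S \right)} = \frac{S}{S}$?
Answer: $\frac{47309}{9} \approx 5256.6$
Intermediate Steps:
$Z{\left(S \right)} = 1$
$n{\left(F,W \right)} = -1$ ($n{\left(F,W \right)} = \left(-1\right) 1 = -1$)
$p{\left(j \right)} = -3 + j$ ($p{\left(j \right)} = 3 \left(-1\right) + j = -3 + j$)
$\left(2349 + p{\left(- \frac{26}{18} + \frac{9}{1} \right)}\right) + 2903 = \left(2349 + \left(-3 + \left(- \frac{26}{18} + \frac{9}{1}\right)\right)\right) + 2903 = \left(2349 + \left(-3 + \left(\left(-26\right) \frac{1}{18} + 9 \cdot 1\right)\right)\right) + 2903 = \left(2349 + \left(-3 + \left(- \frac{13}{9} + 9\right)\right)\right) + 2903 = \left(2349 + \left(-3 + \frac{68}{9}\right)\right) + 2903 = \left(2349 + \frac{41}{9}\right) + 2903 = \frac{21182}{9} + 2903 = \frac{47309}{9}$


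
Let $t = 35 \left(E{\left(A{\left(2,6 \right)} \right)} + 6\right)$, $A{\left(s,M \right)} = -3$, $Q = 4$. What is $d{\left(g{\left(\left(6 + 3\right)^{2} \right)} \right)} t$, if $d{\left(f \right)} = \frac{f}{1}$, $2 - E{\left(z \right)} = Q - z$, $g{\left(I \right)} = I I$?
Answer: $229635$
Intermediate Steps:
$g{\left(I \right)} = I^{2}$
$E{\left(z \right)} = -2 + z$ ($E{\left(z \right)} = 2 - \left(4 - z\right) = 2 + \left(-4 + z\right) = -2 + z$)
$d{\left(f \right)} = f$ ($d{\left(f \right)} = f 1 = f$)
$t = 35$ ($t = 35 \left(\left(-2 - 3\right) + 6\right) = 35 \left(-5 + 6\right) = 35 \cdot 1 = 35$)
$d{\left(g{\left(\left(6 + 3\right)^{2} \right)} \right)} t = \left(\left(6 + 3\right)^{2}\right)^{2} \cdot 35 = \left(9^{2}\right)^{2} \cdot 35 = 81^{2} \cdot 35 = 6561 \cdot 35 = 229635$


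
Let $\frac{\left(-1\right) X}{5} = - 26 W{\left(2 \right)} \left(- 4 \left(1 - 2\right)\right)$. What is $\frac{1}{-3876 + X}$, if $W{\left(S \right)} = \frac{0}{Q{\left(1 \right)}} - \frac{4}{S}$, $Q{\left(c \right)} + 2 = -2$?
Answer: $- \frac{1}{4916} \approx -0.00020342$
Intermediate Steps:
$Q{\left(c \right)} = -4$ ($Q{\left(c \right)} = -2 - 2 = -4$)
$W{\left(S \right)} = - \frac{4}{S}$ ($W{\left(S \right)} = \frac{0}{-4} - \frac{4}{S} = 0 \left(- \frac{1}{4}\right) - \frac{4}{S} = 0 - \frac{4}{S} = - \frac{4}{S}$)
$X = -1040$ ($X = - 5 - 26 \left(- \frac{4}{2}\right) \left(- 4 \left(1 - 2\right)\right) = - 5 - 26 \left(\left(-4\right) \frac{1}{2}\right) \left(\left(-4\right) \left(-1\right)\right) = - 5 \left(-26\right) \left(-2\right) 4 = - 5 \cdot 52 \cdot 4 = \left(-5\right) 208 = -1040$)
$\frac{1}{-3876 + X} = \frac{1}{-3876 - 1040} = \frac{1}{-4916} = - \frac{1}{4916}$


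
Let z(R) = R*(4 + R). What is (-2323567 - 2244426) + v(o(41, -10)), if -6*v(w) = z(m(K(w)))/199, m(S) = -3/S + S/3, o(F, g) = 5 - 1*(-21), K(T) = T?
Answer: -33183253930921/7264296 ≈ -4.5680e+6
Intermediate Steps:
o(F, g) = 26 (o(F, g) = 5 + 21 = 26)
m(S) = -3/S + S/3 (m(S) = -3/S + S*(⅓) = -3/S + S/3)
v(w) = -(-3/w + w/3)*(4 - 3/w + w/3)/1194 (v(w) = -(-3/w + w/3)*(4 + (-3/w + w/3))/(6*199) = -(-3/w + w/3)*(4 - 3/w + w/3)/(6*199) = -(-3/w + w/3)*(4 - 3/w + w/3)/1194)
(-2323567 - 2244426) + v(o(41, -10)) = (-2323567 - 2244426) - 1/10746*(-9 + 26²)*(-9 + 26² + 12*26)/26² = -4567993 - 1/10746*1/676*(-9 + 676)*(-9 + 676 + 312) = -4567993 - 1/10746*1/676*667*979 = -4567993 - 652993/7264296 = -33183253930921/7264296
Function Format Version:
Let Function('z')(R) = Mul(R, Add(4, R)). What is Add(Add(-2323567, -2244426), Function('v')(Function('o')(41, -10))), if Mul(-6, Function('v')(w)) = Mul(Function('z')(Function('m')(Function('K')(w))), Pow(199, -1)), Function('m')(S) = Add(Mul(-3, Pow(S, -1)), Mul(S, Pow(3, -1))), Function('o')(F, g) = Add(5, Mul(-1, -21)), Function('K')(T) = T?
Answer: Rational(-33183253930921, 7264296) ≈ -4.5680e+6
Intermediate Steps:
Function('o')(F, g) = 26 (Function('o')(F, g) = Add(5, 21) = 26)
Function('m')(S) = Add(Mul(-3, Pow(S, -1)), Mul(Rational(1, 3), S)) (Function('m')(S) = Add(Mul(-3, Pow(S, -1)), Mul(S, Rational(1, 3))) = Add(Mul(-3, Pow(S, -1)), Mul(Rational(1, 3), S)))
Function('v')(w) = Mul(Rational(-1, 1194), Add(Mul(-3, Pow(w, -1)), Mul(Rational(1, 3), w)), Add(4, Mul(-3, Pow(w, -1)), Mul(Rational(1, 3), w))) (Function('v')(w) = Mul(Rational(-1, 6), Mul(Mul(Add(Mul(-3, Pow(w, -1)), Mul(Rational(1, 3), w)), Add(4, Add(Mul(-3, Pow(w, -1)), Mul(Rational(1, 3), w)))), Pow(199, -1))) = Mul(Rational(-1, 6), Mul(Mul(Add(Mul(-3, Pow(w, -1)), Mul(Rational(1, 3), w)), Add(4, Mul(-3, Pow(w, -1)), Mul(Rational(1, 3), w))), Rational(1, 199))) = Mul(Rational(-1, 6), Mul(Rational(1, 199), Add(Mul(-3, Pow(w, -1)), Mul(Rational(1, 3), w)), Add(4, Mul(-3, Pow(w, -1)), Mul(Rational(1, 3), w)))) = Mul(Rational(-1, 1194), Add(Mul(-3, Pow(w, -1)), Mul(Rational(1, 3), w)), Add(4, Mul(-3, Pow(w, -1)), Mul(Rational(1, 3), w))))
Add(Add(-2323567, -2244426), Function('v')(Function('o')(41, -10))) = Add(Add(-2323567, -2244426), Mul(Rational(-1, 10746), Pow(26, -2), Add(-9, Pow(26, 2)), Add(-9, Pow(26, 2), Mul(12, 26)))) = Add(-4567993, Mul(Rational(-1, 10746), Rational(1, 676), Add(-9, 676), Add(-9, 676, 312))) = Add(-4567993, Mul(Rational(-1, 10746), Rational(1, 676), 667, 979)) = Add(-4567993, Rational(-652993, 7264296)) = Rational(-33183253930921, 7264296)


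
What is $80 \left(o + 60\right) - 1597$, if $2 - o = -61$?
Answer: $8243$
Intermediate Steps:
$o = 63$ ($o = 2 - -61 = 2 + 61 = 63$)
$80 \left(o + 60\right) - 1597 = 80 \left(63 + 60\right) - 1597 = 80 \cdot 123 - 1597 = 9840 - 1597 = 8243$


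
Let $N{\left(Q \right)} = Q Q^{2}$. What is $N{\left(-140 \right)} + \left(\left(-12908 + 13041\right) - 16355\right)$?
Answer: $-2760222$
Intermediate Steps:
$N{\left(Q \right)} = Q^{3}$
$N{\left(-140 \right)} + \left(\left(-12908 + 13041\right) - 16355\right) = \left(-140\right)^{3} + \left(\left(-12908 + 13041\right) - 16355\right) = -2744000 + \left(133 - 16355\right) = -2744000 - 16222 = -2760222$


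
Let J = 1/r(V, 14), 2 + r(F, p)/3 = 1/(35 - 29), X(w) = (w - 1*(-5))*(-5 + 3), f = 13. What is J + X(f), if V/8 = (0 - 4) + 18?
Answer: -398/11 ≈ -36.182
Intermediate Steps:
V = 112 (V = 8*((0 - 4) + 18) = 8*(-4 + 18) = 8*14 = 112)
X(w) = -10 - 2*w (X(w) = (w + 5)*(-2) = (5 + w)*(-2) = -10 - 2*w)
r(F, p) = -11/2 (r(F, p) = -6 + 3/(35 - 29) = -6 + 3/6 = -6 + 3*(⅙) = -6 + ½ = -11/2)
J = -2/11 (J = 1/(-11/2) = -2/11 ≈ -0.18182)
J + X(f) = -2/11 + (-10 - 2*13) = -2/11 + (-10 - 26) = -2/11 - 36 = -398/11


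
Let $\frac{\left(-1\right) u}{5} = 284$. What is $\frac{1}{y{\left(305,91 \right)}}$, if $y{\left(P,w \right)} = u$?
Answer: $- \frac{1}{1420} \approx -0.00070423$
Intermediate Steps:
$u = -1420$ ($u = \left(-5\right) 284 = -1420$)
$y{\left(P,w \right)} = -1420$
$\frac{1}{y{\left(305,91 \right)}} = \frac{1}{-1420} = - \frac{1}{1420}$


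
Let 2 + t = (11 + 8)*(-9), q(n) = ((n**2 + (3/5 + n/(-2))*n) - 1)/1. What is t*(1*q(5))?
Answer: -5017/2 ≈ -2508.5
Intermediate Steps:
q(n) = -1 + n**2 + n*(3/5 - n/2) (q(n) = ((n**2 + (3*(1/5) + n*(-1/2))*n) - 1)*1 = ((n**2 + (3/5 - n/2)*n) - 1)*1 = ((n**2 + n*(3/5 - n/2)) - 1)*1 = (-1 + n**2 + n*(3/5 - n/2))*1 = -1 + n**2 + n*(3/5 - n/2))
t = -173 (t = -2 + (11 + 8)*(-9) = -2 + 19*(-9) = -2 - 171 = -173)
t*(1*q(5)) = -173*(-1 + (1/2)*5**2 + (3/5)*5) = -173*(-1 + (1/2)*25 + 3) = -173*(-1 + 25/2 + 3) = -173*29/2 = -5017/2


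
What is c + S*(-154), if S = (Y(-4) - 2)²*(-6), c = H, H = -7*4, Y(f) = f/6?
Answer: 19628/3 ≈ 6542.7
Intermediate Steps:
Y(f) = f/6 (Y(f) = f*(⅙) = f/6)
H = -28
c = -28
S = -128/3 (S = ((⅙)*(-4) - 2)²*(-6) = (-⅔ - 2)²*(-6) = (-8/3)²*(-6) = (64/9)*(-6) = -128/3 ≈ -42.667)
c + S*(-154) = -28 - 128/3*(-154) = -28 + 19712/3 = 19628/3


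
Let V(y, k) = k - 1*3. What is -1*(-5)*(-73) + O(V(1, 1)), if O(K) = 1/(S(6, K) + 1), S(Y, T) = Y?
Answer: -2554/7 ≈ -364.86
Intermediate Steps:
V(y, k) = -3 + k (V(y, k) = k - 3 = -3 + k)
O(K) = 1/7 (O(K) = 1/(6 + 1) = 1/7)
-1*(-5)*(-73) + O(V(1, 1)) = -1*(-5)*(-73) + 1/7 = 5*(-73) + 1/7 = -365 + 1/7 = -2554/7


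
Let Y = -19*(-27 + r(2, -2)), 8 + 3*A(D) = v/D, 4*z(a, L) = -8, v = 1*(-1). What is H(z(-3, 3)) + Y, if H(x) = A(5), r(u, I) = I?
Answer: 8224/15 ≈ 548.27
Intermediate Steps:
v = -1
z(a, L) = -2 (z(a, L) = (¼)*(-8) = -2)
A(D) = -8/3 - 1/(3*D) (A(D) = -8/3 + (-1/D)/3 = -8/3 - 1/(3*D))
H(x) = -41/15 (H(x) = (⅓)*(-1 - 8*5)/5 = (⅓)*(⅕)*(-1 - 40) = (⅓)*(⅕)*(-41) = -41/15)
Y = 551 (Y = -19*(-27 - 2) = -19*(-29) = 551)
H(z(-3, 3)) + Y = -41/15 + 551 = 8224/15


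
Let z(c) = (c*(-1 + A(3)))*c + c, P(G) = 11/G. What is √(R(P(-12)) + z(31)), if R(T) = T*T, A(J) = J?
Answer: √281353/12 ≈ 44.202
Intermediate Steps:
z(c) = c + 2*c² (z(c) = (c*(-1 + 3))*c + c = (c*2)*c + c = (2*c)*c + c = 2*c² + c = c + 2*c²)
R(T) = T²
√(R(P(-12)) + z(31)) = √((11/(-12))² + 31*(1 + 2*31)) = √((11*(-1/12))² + 31*(1 + 62)) = √((-11/12)² + 31*63) = √(121/144 + 1953) = √(281353/144) = √281353/12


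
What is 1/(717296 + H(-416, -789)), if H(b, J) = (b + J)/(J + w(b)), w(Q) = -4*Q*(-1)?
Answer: 2453/1759528293 ≈ 1.3941e-6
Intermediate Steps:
w(Q) = 4*Q
H(b, J) = (J + b)/(J + 4*b) (H(b, J) = (b + J)/(J + 4*b) = (J + b)/(J + 4*b))
1/(717296 + H(-416, -789)) = 1/(717296 + (-789 - 416)/(-789 + 4*(-416))) = 1/(717296 - 1205/(-789 - 1664)) = 1/(717296 - 1205/(-2453)) = 1/(717296 - 1/2453*(-1205)) = 1/(717296 + 1205/2453) = 1/(1759528293/2453) = 2453/1759528293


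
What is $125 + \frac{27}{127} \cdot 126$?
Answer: $\frac{19277}{127} \approx 151.79$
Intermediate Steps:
$125 + \frac{27}{127} \cdot 126 = 125 + \frac{3402}{127} = \frac{19277}{127}$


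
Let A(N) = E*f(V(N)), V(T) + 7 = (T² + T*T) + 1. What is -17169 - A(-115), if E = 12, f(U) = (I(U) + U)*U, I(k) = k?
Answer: -16782860433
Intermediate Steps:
V(T) = -6 + 2*T² (V(T) = -7 + ((T² + T*T) + 1) = -7 + ((T² + T²) + 1) = -7 + (2*T² + 1) = -7 + (1 + 2*T²) = -6 + 2*T²)
f(U) = 2*U² (f(U) = (U + U)*U = (2*U)*U = 2*U²)
A(N) = 24*(-6 + 2*N²)² (A(N) = 12*(2*(-6 + 2*N²)²) = 24*(-6 + 2*N²)²)
-17169 - A(-115) = -17169 - 96*(-3 + (-115)²)² = -17169 - 96*(-3 + 13225)² = -17169 - 96*13222² = -17169 - 96*174821284 = -17169 - 1*16782843264 = -17169 - 16782843264 = -16782860433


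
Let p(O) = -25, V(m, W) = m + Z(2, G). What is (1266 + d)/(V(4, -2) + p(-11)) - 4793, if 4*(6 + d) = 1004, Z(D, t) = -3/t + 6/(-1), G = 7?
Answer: -930833/192 ≈ -4848.1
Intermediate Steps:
Z(D, t) = -6 - 3/t (Z(D, t) = -3/t + 6*(-1) = -3/t - 6 = -6 - 3/t)
V(m, W) = -45/7 + m (V(m, W) = m + (-6 - 3/7) = m - 45/7 = -45/7 + m)
d = 245 (d = -6 + (¼)*1004 = -6 + 251 = 245)
(1266 + d)/(V(4, -2) + p(-11)) - 4793 = (1266 + 245)/((-45/7 + 4) - 25) - 4793 = 1511/(-17/7 - 25) - 4793 = 1511/(-192/7) - 4793 = 1511*(-7/192) - 4793 = -10577/192 - 4793 = -930833/192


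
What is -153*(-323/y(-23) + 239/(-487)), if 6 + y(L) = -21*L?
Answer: 4612168/25811 ≈ 178.69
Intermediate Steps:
y(L) = -6 - 21*L
-153*(-323/y(-23) + 239/(-487)) = -153*(-323/(-6 - 21*(-23)) + 239/(-487)) = -153*(-323/(-6 + 483) + 239*(-1/487)) = -153*(-323/477 - 239/487) = -153*(-271304/232299) = 4612168/25811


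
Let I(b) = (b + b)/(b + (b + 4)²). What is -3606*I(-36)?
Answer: 64908/247 ≈ 262.79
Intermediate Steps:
I(b) = 2*b/(b + (4 + b)²) (I(b) = (2*b)/(b + (4 + b)²) = 2*b/(b + (4 + b)²))
-3606*I(-36) = -7212*(-36)/(-36 + (4 - 36)²) = -7212*(-36)/(-36 + (-32)²) = -7212*(-36)/(-36 + 1024) = -7212*(-36)/988 = -3606*(-18/247) = 64908/247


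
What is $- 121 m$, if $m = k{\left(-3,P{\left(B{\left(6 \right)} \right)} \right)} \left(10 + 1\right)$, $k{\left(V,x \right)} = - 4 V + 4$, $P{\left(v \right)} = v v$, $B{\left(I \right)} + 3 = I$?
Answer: $-21296$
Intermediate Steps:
$B{\left(I \right)} = -3 + I$
$P{\left(v \right)} = v^{2}$
$k{\left(V,x \right)} = 4 - 4 V$
$m = 176$ ($m = \left(4 - -12\right) \left(10 + 1\right) = \left(4 + 12\right) 11 = 16 \cdot 11 = 176$)
$- 121 m = \left(-121\right) 176 = -21296$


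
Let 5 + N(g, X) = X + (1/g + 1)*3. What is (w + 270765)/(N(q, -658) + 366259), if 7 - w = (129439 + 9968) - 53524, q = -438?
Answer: 26993794/53377453 ≈ 0.50572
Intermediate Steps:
N(g, X) = -2 + X + 3/g (N(g, X) = -5 + (X + (1/g + 1)*3) = -5 + (X + (1 + 1/g)*3) = -5 + (X + (3 + 3/g)) = -5 + (3 + X + 3/g) = -2 + X + 3/g)
w = -85876 (w = 7 - ((129439 + 9968) - 53524) = 7 - (139407 - 53524) = 7 - 1*85883 = 7 - 85883 = -85876)
(w + 270765)/(N(q, -658) + 366259) = (-85876 + 270765)/((-2 - 658 + 3/(-438)) + 366259) = 184889/((-2 - 658 + 3*(-1/438)) + 366259) = 184889/((-2 - 658 - 1/146) + 366259) = 184889/(-96361/146 + 366259) = 184889/(53377453/146) = 184889*(146/53377453) = 26993794/53377453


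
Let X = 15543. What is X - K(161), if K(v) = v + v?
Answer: 15221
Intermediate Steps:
K(v) = 2*v
X - K(161) = 15543 - 2*161 = 15543 - 1*322 = 15543 - 322 = 15221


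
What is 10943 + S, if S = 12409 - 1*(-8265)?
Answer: 31617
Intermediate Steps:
S = 20674 (S = 12409 + 8265 = 20674)
10943 + S = 10943 + 20674 = 31617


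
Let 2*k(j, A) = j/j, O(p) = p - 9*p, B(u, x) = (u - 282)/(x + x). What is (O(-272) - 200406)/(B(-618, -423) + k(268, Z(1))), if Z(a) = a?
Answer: -18633620/147 ≈ -1.2676e+5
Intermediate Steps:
B(u, x) = (-282 + u)/(2*x) (B(u, x) = (-282 + u)/((2*x)) = (-282 + u)*(1/(2*x)) = (-282 + u)/(2*x))
O(p) = -8*p
k(j, A) = 1/2 (k(j, A) = (j/j)/2 = (1/2)*1 = 1/2)
(O(-272) - 200406)/(B(-618, -423) + k(268, Z(1))) = (-8*(-272) - 200406)/((1/2)*(-282 - 618)/(-423) + 1/2) = (2176 - 200406)/((1/2)*(-1/423)*(-900) + 1/2) = -198230/(50/47 + 1/2) = -198230/147/94 = -198230*94/147 = -18633620/147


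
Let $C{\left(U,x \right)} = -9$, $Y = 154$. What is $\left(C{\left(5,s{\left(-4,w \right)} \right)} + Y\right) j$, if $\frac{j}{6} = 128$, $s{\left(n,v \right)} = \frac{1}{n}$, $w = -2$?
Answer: $111360$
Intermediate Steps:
$j = 768$ ($j = 6 \cdot 128 = 768$)
$\left(C{\left(5,s{\left(-4,w \right)} \right)} + Y\right) j = \left(-9 + 154\right) 768 = 145 \cdot 768 = 111360$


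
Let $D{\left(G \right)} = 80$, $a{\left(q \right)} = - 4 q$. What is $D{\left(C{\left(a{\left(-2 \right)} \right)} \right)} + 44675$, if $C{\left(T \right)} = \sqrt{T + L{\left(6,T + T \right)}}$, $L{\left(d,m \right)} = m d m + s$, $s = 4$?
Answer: $44755$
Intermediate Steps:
$L{\left(d,m \right)} = 4 + d m^{2}$ ($L{\left(d,m \right)} = m d m + 4 = d m m + 4 = d m^{2} + 4 = 4 + d m^{2}$)
$C{\left(T \right)} = \sqrt{4 + T + 24 T^{2}}$ ($C{\left(T \right)} = \sqrt{T + \left(4 + 6 \left(T + T\right)^{2}\right)} = \sqrt{T + \left(4 + 6 \left(2 T\right)^{2}\right)} = \sqrt{T + \left(4 + 6 \cdot 4 T^{2}\right)} = \sqrt{T + \left(4 + 24 T^{2}\right)} = \sqrt{4 + T + 24 T^{2}}$)
$D{\left(C{\left(a{\left(-2 \right)} \right)} \right)} + 44675 = 80 + 44675 = 44755$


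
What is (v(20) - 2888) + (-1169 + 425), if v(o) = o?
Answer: -3612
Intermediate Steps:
(v(20) - 2888) + (-1169 + 425) = (20 - 2888) + (-1169 + 425) = -2868 - 744 = -3612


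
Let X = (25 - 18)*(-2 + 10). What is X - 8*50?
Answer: -344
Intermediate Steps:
X = 56 (X = 7*8 = 56)
X - 8*50 = 56 - 8*50 = 56 - 400 = -344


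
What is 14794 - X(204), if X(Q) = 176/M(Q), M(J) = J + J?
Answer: 754472/51 ≈ 14794.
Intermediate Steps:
M(J) = 2*J
X(Q) = 88/Q (X(Q) = 176/((2*Q)) = 176*(1/(2*Q)) = 88/Q)
14794 - X(204) = 14794 - 88/204 = 14794 - 1*22/51 = 14794 - 22/51 = 754472/51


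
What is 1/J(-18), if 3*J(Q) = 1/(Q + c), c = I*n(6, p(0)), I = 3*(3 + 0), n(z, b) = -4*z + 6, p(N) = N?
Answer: -540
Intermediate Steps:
n(z, b) = 6 - 4*z
I = 9 (I = 3*3 = 9)
c = -162 (c = 9*(6 - 4*6) = 9*(6 - 24) = 9*(-18) = -162)
J(Q) = 1/(3*(-162 + Q)) (J(Q) = 1/(3*(Q - 162)) = 1/(3*(-162 + Q)))
1/J(-18) = 1/(1/(3*(-162 - 18))) = 1/((⅓)/(-180)) = 1/((⅓)*(-1/180)) = 1/(-1/540) = -540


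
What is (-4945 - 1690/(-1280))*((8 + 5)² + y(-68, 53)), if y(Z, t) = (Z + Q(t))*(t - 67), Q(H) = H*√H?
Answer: -709358711/128 + 234765461*√53/64 ≈ 2.1163e+7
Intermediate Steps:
Q(H) = H^(3/2)
y(Z, t) = (-67 + t)*(Z + t^(3/2)) (y(Z, t) = (Z + t^(3/2))*(t - 67) = (Z + t^(3/2))*(-67 + t) = (-67 + t)*(Z + t^(3/2)))
(-4945 - 1690/(-1280))*((8 + 5)² + y(-68, 53)) = (-4945 - 1690/(-1280))*((8 + 5)² + (53^(5/2) - 67*(-68) - 3551*√53 - 68*53)) = (-4945 - 1690*(-1/1280))*(13² + (2809*√53 + 4556 - 3551*√53 - 3604)) = (-4945 + 169/128)*(169 + (2809*√53 + 4556 - 3551*√53 - 3604)) = -632791*(169 + (952 - 742*√53))/128 = -632791*(1121 - 742*√53)/128 = -709358711/128 + 234765461*√53/64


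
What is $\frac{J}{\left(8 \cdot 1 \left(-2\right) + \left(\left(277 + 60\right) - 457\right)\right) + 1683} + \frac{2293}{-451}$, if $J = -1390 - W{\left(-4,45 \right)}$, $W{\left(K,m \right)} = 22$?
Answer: $- \frac{4184083}{697697} \approx -5.997$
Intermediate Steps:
$J = -1412$ ($J = -1390 - 22 = -1412$)
$\frac{J}{\left(8 \cdot 1 \left(-2\right) + \left(\left(277 + 60\right) - 457\right)\right) + 1683} + \frac{2293}{-451} = - \frac{1412}{\left(8 \cdot 1 \left(-2\right) + \left(\left(277 + 60\right) - 457\right)\right) + 1683} + \frac{2293}{-451} = - \frac{1412}{\left(8 \left(-2\right) + \left(337 - 457\right)\right) + 1683} + 2293 \left(- \frac{1}{451}\right) = - \frac{1412}{\left(-16 - 120\right) + 1683} - \frac{2293}{451} = - \frac{1412}{-136 + 1683} - \frac{2293}{451} = - \frac{1412}{1547} - \frac{2293}{451} = - \frac{4184083}{697697}$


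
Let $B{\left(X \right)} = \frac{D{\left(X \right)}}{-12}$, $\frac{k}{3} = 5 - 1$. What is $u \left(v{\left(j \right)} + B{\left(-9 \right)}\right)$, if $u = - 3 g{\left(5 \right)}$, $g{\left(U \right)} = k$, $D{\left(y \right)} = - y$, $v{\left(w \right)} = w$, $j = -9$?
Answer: $351$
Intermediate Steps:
$k = 12$ ($k = 3 \left(5 - 1\right) = 3 \cdot 4 = 12$)
$g{\left(U \right)} = 12$
$u = -36$ ($u = \left(-3\right) 12 = -36$)
$B{\left(X \right)} = \frac{X}{12}$ ($B{\left(X \right)} = \frac{\left(-1\right) X}{-12} = - X \left(- \frac{1}{12}\right) = \frac{X}{12}$)
$u \left(v{\left(j \right)} + B{\left(-9 \right)}\right) = - 36 \left(-9 + \frac{1}{12} \left(-9\right)\right) = - 36 \left(-9 - \frac{3}{4}\right) = \left(-36\right) \left(- \frac{39}{4}\right) = 351$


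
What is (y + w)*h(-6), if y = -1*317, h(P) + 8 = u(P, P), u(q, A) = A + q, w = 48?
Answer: 5380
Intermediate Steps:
h(P) = -8 + 2*P (h(P) = -8 + (P + P) = -8 + 2*P)
y = -317
(y + w)*h(-6) = (-317 + 48)*(-8 + 2*(-6)) = -269*(-8 - 12) = -269*(-20) = 5380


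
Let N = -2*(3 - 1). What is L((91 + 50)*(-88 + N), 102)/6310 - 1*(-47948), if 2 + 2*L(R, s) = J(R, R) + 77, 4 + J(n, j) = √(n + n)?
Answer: 605103831/12620 + I*√6486/6310 ≈ 47948.0 + 0.012763*I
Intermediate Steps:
N = -4 (N = -2*2 = -4)
J(n, j) = -4 + √2*√n (J(n, j) = -4 + √(n + n) = -4 + √(2*n) = -4 + √2*√n)
L(R, s) = 71/2 + √2*√R/2 (L(R, s) = -1 + ((-4 + √2*√R) + 77)/2 = -1 + (73 + √2*√R)/2 = -1 + (73/2 + √2*√R/2) = 71/2 + √2*√R/2)
L((91 + 50)*(-88 + N), 102)/6310 - 1*(-47948) = (71/2 + √2*√((91 + 50)*(-88 - 4))/2)/6310 - 1*(-47948) = (71/2 + √2*√(141*(-92))/2)*(1/6310) + 47948 = (71/2 + √2*√(-12972)/2)*(1/6310) + 47948 = (71/2 + √2*(2*I*√3243)/2)*(1/6310) + 47948 = (71/2 + I*√6486)*(1/6310) + 47948 = (71/12620 + I*√6486/6310) + 47948 = 605103831/12620 + I*√6486/6310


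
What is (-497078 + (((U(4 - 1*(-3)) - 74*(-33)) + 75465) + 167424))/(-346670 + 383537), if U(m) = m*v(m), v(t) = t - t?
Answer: -251747/36867 ≈ -6.8285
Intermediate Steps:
v(t) = 0
U(m) = 0 (U(m) = m*0 = 0)
(-497078 + (((U(4 - 1*(-3)) - 74*(-33)) + 75465) + 167424))/(-346670 + 383537) = (-497078 + (((0 - 74*(-33)) + 75465) + 167424))/(-346670 + 383537) = (-497078 + (((0 + 2442) + 75465) + 167424))/36867 = (-497078 + ((2442 + 75465) + 167424))*(1/36867) = (-497078 + (77907 + 167424))*(1/36867) = (-497078 + 245331)*(1/36867) = -251747*1/36867 = -251747/36867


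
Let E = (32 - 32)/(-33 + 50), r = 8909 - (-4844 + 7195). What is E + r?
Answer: 6558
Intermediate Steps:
r = 6558 (r = 8909 - 1*2351 = 8909 - 2351 = 6558)
E = 0 (E = 0/17 = (1/17)*0 = 0)
E + r = 0 + 6558 = 6558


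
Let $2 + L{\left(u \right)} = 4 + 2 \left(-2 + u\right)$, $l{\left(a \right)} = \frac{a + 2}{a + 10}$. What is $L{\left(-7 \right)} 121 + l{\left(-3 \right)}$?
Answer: $- \frac{13553}{7} \approx -1936.1$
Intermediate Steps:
$l{\left(a \right)} = \frac{2 + a}{10 + a}$
$L{\left(u \right)} = -2 + 2 u$ ($L{\left(u \right)} = -2 + \left(4 + 2 \left(-2 + u\right)\right) = -2 + \left(4 + \left(-4 + 2 u\right)\right) = -2 + 2 u$)
$L{\left(-7 \right)} 121 + l{\left(-3 \right)} = \left(-2 + 2 \left(-7\right)\right) 121 + \frac{2 - 3}{10 - 3} = \left(-2 - 14\right) 121 + \frac{1}{7} \left(-1\right) = \left(-16\right) 121 + \frac{1}{7} \left(-1\right) = -1936 - \frac{1}{7} = - \frac{13553}{7}$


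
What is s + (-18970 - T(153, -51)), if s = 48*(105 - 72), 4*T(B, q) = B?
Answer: -69697/4 ≈ -17424.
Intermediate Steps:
T(B, q) = B/4
s = 1584 (s = 48*33 = 1584)
s + (-18970 - T(153, -51)) = 1584 + (-18970 - 153/4) = 1584 - 76033/4 = -69697/4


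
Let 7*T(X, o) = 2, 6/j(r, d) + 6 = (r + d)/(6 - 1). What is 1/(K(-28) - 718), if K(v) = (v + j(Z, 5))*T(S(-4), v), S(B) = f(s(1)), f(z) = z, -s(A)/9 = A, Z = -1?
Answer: -91/66096 ≈ -0.0013768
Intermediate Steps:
s(A) = -9*A
j(r, d) = 6/(-6 + d/5 + r/5) (j(r, d) = 6/(-6 + (r + d)/(6 - 1)) = 6/(-6 + (d + r)/5) = 6/(-6 + (d + r)*(⅕)) = 6/(-6 + (d/5 + r/5)) = 6/(-6 + d/5 + r/5))
S(B) = -9 (S(B) = -9*1 = -9)
T(X, o) = 2/7 (T(X, o) = (⅐)*2 = 2/7)
K(v) = -30/91 + 2*v/7 (K(v) = (v + 30/(-30 + 5 - 1))*(2/7) = (v + 30/(-26))*(2/7) = (v + 30*(-1/26))*(2/7) = (v - 15/13)*(2/7) = (-15/13 + v)*(2/7) = -30/91 + 2*v/7)
1/(K(-28) - 718) = 1/((-30/91 + (2/7)*(-28)) - 718) = 1/((-30/91 - 8) - 718) = 1/(-758/91 - 718) = 1/(-66096/91) = -91/66096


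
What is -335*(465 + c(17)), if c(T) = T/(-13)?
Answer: -2019380/13 ≈ -1.5534e+5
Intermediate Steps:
c(T) = -T/13 (c(T) = T*(-1/13) = -T/13)
-335*(465 + c(17)) = -335*(465 - 1/13*17) = -335*(465 - 17/13) = -335*6028/13 = -2019380/13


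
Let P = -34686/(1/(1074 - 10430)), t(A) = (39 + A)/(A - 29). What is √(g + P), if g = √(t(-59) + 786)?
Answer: √(157068752544 + 154*√7766)/22 ≈ 18015.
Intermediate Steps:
t(A) = (39 + A)/(-29 + A)
P = 324522216 (P = -34686/(1/(-9356)) = -34686/(-1/9356) = -34686*(-9356) = 324522216)
g = 7*√7766/22 (g = √((39 - 59)/(-29 - 59) + 786) = √(-20/(-88) + 786) = √(-1/88*(-20) + 786) = √(5/22 + 786) = √(17297/22) = 7*√7766/22 ≈ 28.040)
√(g + P) = √(7*√7766/22 + 324522216) = √(324522216 + 7*√7766/22)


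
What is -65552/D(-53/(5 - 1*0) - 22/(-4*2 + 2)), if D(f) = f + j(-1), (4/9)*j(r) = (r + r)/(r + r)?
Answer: 3933120/281 ≈ 13997.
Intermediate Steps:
j(r) = 9/4 (j(r) = 9*((r + r)/(r + r))/4 = 9*((2*r)/((2*r)))/4 = 9*((2*r)*(1/(2*r)))/4 = (9/4)*1 = 9/4)
D(f) = 9/4 + f (D(f) = f + 9/4 = 9/4 + f)
-65552/D(-53/(5 - 1*0) - 22/(-4*2 + 2)) = -65552/(9/4 + (-53/(5 - 1*0) - 22/(-4*2 + 2))) = -65552/(9/4 + (-53/(5 + 0) - 22/(-8 + 2))) = -65552/(9/4 + (-53/5 - 22/(-6))) = -65552/(9/4 + (-53*⅕ - 22*(-⅙))) = -65552/(9/4 + (-53/5 + 11/3)) = -65552/(9/4 - 104/15) = -65552/(-281/60) = -65552*(-60/281) = 3933120/281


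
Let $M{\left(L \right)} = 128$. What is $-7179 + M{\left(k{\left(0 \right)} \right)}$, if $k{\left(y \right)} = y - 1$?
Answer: $-7051$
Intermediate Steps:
$k{\left(y \right)} = -1 + y$ ($k{\left(y \right)} = y - 1 = -1 + y$)
$-7179 + M{\left(k{\left(0 \right)} \right)} = -7179 + 128 = -7051$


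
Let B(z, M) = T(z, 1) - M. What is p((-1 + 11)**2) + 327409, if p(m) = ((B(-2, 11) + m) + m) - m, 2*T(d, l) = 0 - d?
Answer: 327499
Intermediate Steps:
T(d, l) = -d/2 (T(d, l) = (0 - d)/2 = (-d)/2 = -d/2)
B(z, M) = -M - z/2 (B(z, M) = -z/2 - M = -M - z/2)
p(m) = -10 + m (p(m) = (((-1*11 - 1/2*(-2)) + m) + m) - m = (((-11 + 1) + m) + m) - m = ((-10 + m) + m) - m = (-10 + 2*m) - m = -10 + m)
p((-1 + 11)**2) + 327409 = (-10 + (-1 + 11)**2) + 327409 = (-10 + 10**2) + 327409 = (-10 + 100) + 327409 = 90 + 327409 = 327499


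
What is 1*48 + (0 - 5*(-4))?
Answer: 68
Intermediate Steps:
1*48 + (0 - 5*(-4)) = 48 + (0 + 20) = 48 + 20 = 68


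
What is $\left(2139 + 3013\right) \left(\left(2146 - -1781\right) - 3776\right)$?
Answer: $777952$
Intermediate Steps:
$\left(2139 + 3013\right) \left(\left(2146 - -1781\right) - 3776\right) = 5152 \left(\left(2146 + 1781\right) - 3776\right) = 5152 \left(3927 - 3776\right) = 5152 \cdot 151 = 777952$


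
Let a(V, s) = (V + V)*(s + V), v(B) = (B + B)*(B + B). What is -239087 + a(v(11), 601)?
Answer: 811193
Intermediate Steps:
v(B) = 4*B² (v(B) = (2*B)*(2*B) = 4*B²)
a(V, s) = 2*V*(V + s) (a(V, s) = (2*V)*(V + s) = 2*V*(V + s))
-239087 + a(v(11), 601) = -239087 + 2*(4*11²)*(4*11² + 601) = -239087 + 2*(4*121)*(4*121 + 601) = -239087 + 2*484*(484 + 601) = -239087 + 2*484*1085 = -239087 + 1050280 = 811193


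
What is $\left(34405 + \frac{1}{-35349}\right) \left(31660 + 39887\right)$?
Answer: $\frac{29004732722056}{11783} \approx 2.4616 \cdot 10^{9}$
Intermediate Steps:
$\left(34405 + \frac{1}{-35349}\right) \left(31660 + 39887\right) = \left(34405 - \frac{1}{35349}\right) 71547 = \frac{1216182344}{35349} \cdot 71547 = \frac{29004732722056}{11783}$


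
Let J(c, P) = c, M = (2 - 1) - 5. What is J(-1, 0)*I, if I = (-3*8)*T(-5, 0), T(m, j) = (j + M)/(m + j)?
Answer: 96/5 ≈ 19.200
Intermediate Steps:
M = -4 (M = 1 - 5 = -4)
T(m, j) = (-4 + j)/(j + m) (T(m, j) = (j - 4)/(m + j) = (-4 + j)/(j + m))
I = -96/5 (I = (-3*8)*((-4 + 0)/(0 - 5)) = -24*(-4)/(-5) = -(-24)*(-4)/5 = -24*4/5 = -96/5 ≈ -19.200)
J(-1, 0)*I = -1*(-96/5) = 96/5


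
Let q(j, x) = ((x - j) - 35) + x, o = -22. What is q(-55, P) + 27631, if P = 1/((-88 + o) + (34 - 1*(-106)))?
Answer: 414766/15 ≈ 27651.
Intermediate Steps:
P = 1/30 (P = 1/((-88 - 22) + (34 - 1*(-106))) = 1/(-110 + (34 + 106)) = 1/(-110 + 140) = 1/30 ≈ 0.033333)
q(j, x) = -35 - j + 2*x (q(j, x) = (-35 + x - j) + x = -35 - j + 2*x)
q(-55, P) + 27631 = (-35 - 1*(-55) + 2*(1/30)) + 27631 = (-35 + 55 + 1/15) + 27631 = 301/15 + 27631 = 414766/15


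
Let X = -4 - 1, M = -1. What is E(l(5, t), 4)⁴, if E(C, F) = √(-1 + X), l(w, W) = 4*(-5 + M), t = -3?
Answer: 36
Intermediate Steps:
X = -5
l(w, W) = -24 (l(w, W) = 4*(-5 - 1) = 4*(-6) = -24)
E(C, F) = I*√6 (E(C, F) = √(-1 - 5) = √(-6) = I*√6)
E(l(5, t), 4)⁴ = (I*√6)⁴ = 36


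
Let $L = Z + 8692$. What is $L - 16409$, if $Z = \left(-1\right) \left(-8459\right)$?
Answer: $742$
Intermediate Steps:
$Z = 8459$
$L = 17151$ ($L = 8459 + 8692 = 17151$)
$L - 16409 = 17151 - 16409 = 742$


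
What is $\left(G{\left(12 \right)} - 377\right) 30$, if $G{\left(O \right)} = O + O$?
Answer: $-10590$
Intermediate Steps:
$G{\left(O \right)} = 2 O$
$\left(G{\left(12 \right)} - 377\right) 30 = \left(2 \cdot 12 - 377\right) 30 = \left(24 - 377\right) 30 = \left(-353\right) 30 = -10590$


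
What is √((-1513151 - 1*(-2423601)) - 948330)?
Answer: 2*I*√9470 ≈ 194.63*I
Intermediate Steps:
√((-1513151 - 1*(-2423601)) - 948330) = √((-1513151 + 2423601) - 948330) = √(910450 - 948330) = √(-37880) = 2*I*√9470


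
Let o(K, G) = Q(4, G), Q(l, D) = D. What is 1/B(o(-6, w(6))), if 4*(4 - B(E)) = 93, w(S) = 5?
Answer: -4/77 ≈ -0.051948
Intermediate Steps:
o(K, G) = G
B(E) = -77/4 (B(E) = 4 - ¼*93 = 4 - 93/4 = -77/4)
1/B(o(-6, w(6))) = 1/(-77/4) = -4/77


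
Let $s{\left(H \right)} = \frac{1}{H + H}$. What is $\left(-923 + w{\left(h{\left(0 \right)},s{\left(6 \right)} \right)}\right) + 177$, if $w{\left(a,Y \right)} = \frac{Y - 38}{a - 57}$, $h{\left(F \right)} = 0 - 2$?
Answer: $- \frac{527713}{708} \approx -745.36$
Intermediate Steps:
$h{\left(F \right)} = -2$
$s{\left(H \right)} = \frac{1}{2 H}$
$w{\left(a,Y \right)} = \frac{-38 + Y}{-57 + a}$
$\left(-923 + w{\left(h{\left(0 \right)},s{\left(6 \right)} \right)}\right) + 177 = \left(-923 + \frac{-38 + \frac{1}{2 \cdot 6}}{-57 - 2}\right) + 177 = \left(-923 + \frac{-38 + \frac{1}{2} \cdot \frac{1}{6}}{-59}\right) + 177 = \left(-923 - \frac{-38 + \frac{1}{12}}{59}\right) + 177 = \left(-923 - - \frac{455}{708}\right) + 177 = \left(-923 + \frac{455}{708}\right) + 177 = - \frac{653029}{708} + 177 = - \frac{527713}{708}$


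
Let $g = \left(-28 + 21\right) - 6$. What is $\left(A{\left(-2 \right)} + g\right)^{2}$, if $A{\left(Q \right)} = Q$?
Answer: $225$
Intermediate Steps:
$g = -13$ ($g = -7 - 6 = -13$)
$\left(A{\left(-2 \right)} + g\right)^{2} = \left(-2 - 13\right)^{2} = \left(-15\right)^{2} = 225$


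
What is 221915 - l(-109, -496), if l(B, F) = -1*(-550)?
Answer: 221365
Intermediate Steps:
l(B, F) = 550
221915 - l(-109, -496) = 221915 - 1*550 = 221915 - 550 = 221365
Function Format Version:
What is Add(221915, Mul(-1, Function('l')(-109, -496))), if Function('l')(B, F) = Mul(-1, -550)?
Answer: 221365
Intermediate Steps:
Function('l')(B, F) = 550
Add(221915, Mul(-1, Function('l')(-109, -496))) = Add(221915, Mul(-1, 550)) = Add(221915, -550) = 221365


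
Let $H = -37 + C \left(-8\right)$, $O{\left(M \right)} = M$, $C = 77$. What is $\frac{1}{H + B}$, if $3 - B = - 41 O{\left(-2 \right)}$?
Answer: $- \frac{1}{732} \approx -0.0013661$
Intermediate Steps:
$H = -653$ ($H = -37 + 77 \left(-8\right) = -37 - 616 = -653$)
$B = -79$ ($B = 3 - \left(-41\right) \left(-2\right) = 3 - 82 = -79$)
$\frac{1}{H + B} = \frac{1}{-653 - 79} = \frac{1}{-732} = - \frac{1}{732}$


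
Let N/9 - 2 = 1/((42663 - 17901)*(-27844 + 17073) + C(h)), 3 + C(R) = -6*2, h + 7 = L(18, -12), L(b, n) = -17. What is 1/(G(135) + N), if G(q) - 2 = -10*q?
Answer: -29634613/39414035291 ≈ -0.00075188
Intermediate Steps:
h = -24 (h = -7 - 17 = -24)
G(q) = 2 - 10*q
C(R) = -15 (C(R) = -3 - 6*2 = -3 - 12 = -15)
N = 533423033/29634613 (N = 18 + 9/((42663 - 17901)*(-27844 + 17073) - 15) = 18 + 9/(24762*(-10771) - 15) = 18 + 9/(-266711502 - 15) = 18 + 9/(-266711517) = 18 + 9*(-1/266711517) = 18 - 1/29634613 = 533423033/29634613 ≈ 18.000)
1/(G(135) + N) = 1/((2 - 10*135) + 533423033/29634613) = 1/((2 - 1350) + 533423033/29634613) = 1/(-1348 + 533423033/29634613) = 1/(-39414035291/29634613) = -29634613/39414035291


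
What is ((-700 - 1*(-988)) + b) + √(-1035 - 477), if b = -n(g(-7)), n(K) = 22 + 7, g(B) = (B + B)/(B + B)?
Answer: 259 + 6*I*√42 ≈ 259.0 + 38.884*I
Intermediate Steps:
g(B) = 1 (g(B) = (2*B)/((2*B)) = (2*B)*(1/(2*B)) = 1)
n(K) = 29
b = -29 (b = -1*29 = -29)
((-700 - 1*(-988)) + b) + √(-1035 - 477) = ((-700 - 1*(-988)) - 29) + √(-1035 - 477) = ((-700 + 988) - 29) + √(-1512) = (288 - 29) + 6*I*√42 = 259 + 6*I*√42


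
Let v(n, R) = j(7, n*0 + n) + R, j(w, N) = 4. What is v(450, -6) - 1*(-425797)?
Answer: 425795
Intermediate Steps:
v(n, R) = 4 + R
v(450, -6) - 1*(-425797) = (4 - 6) - 1*(-425797) = -2 + 425797 = 425795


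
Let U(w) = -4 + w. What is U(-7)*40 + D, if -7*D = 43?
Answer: -3123/7 ≈ -446.14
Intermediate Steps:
D = -43/7 (D = -⅐*43 = -43/7 ≈ -6.1429)
U(-7)*40 + D = (-4 - 7)*40 - 43/7 = -11*40 - 43/7 = -440 - 43/7 = -3123/7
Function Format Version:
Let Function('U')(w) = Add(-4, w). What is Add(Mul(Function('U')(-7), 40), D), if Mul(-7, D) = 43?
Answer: Rational(-3123, 7) ≈ -446.14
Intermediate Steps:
D = Rational(-43, 7) (D = Mul(Rational(-1, 7), 43) = Rational(-43, 7) ≈ -6.1429)
Add(Mul(Function('U')(-7), 40), D) = Add(Mul(Add(-4, -7), 40), Rational(-43, 7)) = Add(Mul(-11, 40), Rational(-43, 7)) = Add(-440, Rational(-43, 7)) = Rational(-3123, 7)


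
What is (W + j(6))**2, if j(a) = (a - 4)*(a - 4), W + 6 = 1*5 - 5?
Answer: 4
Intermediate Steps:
W = -6 (W = -6 + (1*5 - 5) = -6 + (5 - 5) = -6 + 0 = -6)
j(a) = (-4 + a)**2 (j(a) = (-4 + a)*(-4 + a) = (-4 + a)**2)
(W + j(6))**2 = (-6 + (-4 + 6)**2)**2 = (-6 + 2**2)**2 = (-6 + 4)**2 = (-2)**2 = 4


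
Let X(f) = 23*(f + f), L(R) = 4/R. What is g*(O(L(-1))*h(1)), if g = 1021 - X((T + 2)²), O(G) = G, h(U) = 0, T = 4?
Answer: 0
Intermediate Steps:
X(f) = 46*f (X(f) = 23*(2*f) = 46*f)
g = -635 (g = 1021 - 46*(4 + 2)² = 1021 - 46*6² = 1021 - 46*36 = 1021 - 1*1656 = 1021 - 1656 = -635)
g*(O(L(-1))*h(1)) = -635*4/(-1)*0 = -635*4*(-1)*0 = -(-2540)*0 = -635*0 = 0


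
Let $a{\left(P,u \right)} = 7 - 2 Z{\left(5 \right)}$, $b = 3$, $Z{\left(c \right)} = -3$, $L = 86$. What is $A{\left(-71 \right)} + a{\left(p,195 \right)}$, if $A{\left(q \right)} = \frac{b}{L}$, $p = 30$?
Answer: $\frac{1121}{86} \approx 13.035$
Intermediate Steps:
$a{\left(P,u \right)} = 13$ ($a{\left(P,u \right)} = 7 - -6 = 7 + 6 = 13$)
$A{\left(q \right)} = \frac{3}{86}$
$A{\left(-71 \right)} + a{\left(p,195 \right)} = \frac{3}{86} + 13 = \frac{1121}{86}$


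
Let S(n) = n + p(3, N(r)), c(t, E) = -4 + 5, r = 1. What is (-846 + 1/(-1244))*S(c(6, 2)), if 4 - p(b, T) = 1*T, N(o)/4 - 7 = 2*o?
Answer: 32625175/1244 ≈ 26226.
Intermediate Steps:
c(t, E) = 1
N(o) = 28 + 8*o (N(o) = 28 + 4*(2*o) = 28 + 8*o)
p(b, T) = 4 - T
S(n) = -32 + n (S(n) = n + (4 - (28 + 8*1)) = n + (4 - (28 + 8)) = n + (4 - 1*36) = n + (4 - 36) = n - 32 = -32 + n)
(-846 + 1/(-1244))*S(c(6, 2)) = (-846 + 1/(-1244))*(-32 + 1) = (-846 - 1/1244)*(-31) = -1052425/1244*(-31) = 32625175/1244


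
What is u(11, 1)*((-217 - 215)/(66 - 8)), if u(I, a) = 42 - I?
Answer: -6696/29 ≈ -230.90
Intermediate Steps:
u(11, 1)*((-217 - 215)/(66 - 8)) = (42 - 1*11)*((-217 - 215)/(66 - 8)) = (42 - 11)*(-432/58) = 31*(-432*1/58) = 31*(-216/29) = -6696/29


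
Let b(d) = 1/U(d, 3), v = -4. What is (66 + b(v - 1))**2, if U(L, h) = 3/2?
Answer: 40000/9 ≈ 4444.4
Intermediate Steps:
U(L, h) = 3/2 (U(L, h) = 3*(1/2) = 3/2)
b(d) = 2/3 (b(d) = 1/(3/2) = 1*(2/3) = 2/3)
(66 + b(v - 1))**2 = (66 + 2/3)**2 = (200/3)**2 = 40000/9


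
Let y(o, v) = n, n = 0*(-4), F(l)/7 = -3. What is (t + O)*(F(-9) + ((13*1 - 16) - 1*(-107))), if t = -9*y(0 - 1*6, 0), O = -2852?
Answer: -236716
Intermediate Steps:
F(l) = -21 (F(l) = 7*(-3) = -21)
n = 0
y(o, v) = 0
t = 0 (t = -9*0 = 0)
(t + O)*(F(-9) + ((13*1 - 16) - 1*(-107))) = (0 - 2852)*(-21 + ((13*1 - 16) - 1*(-107))) = -2852*(-21 + ((13 - 16) + 107)) = -2852*(-21 + (-3 + 107)) = -2852*(-21 + 104) = -2852*83 = -236716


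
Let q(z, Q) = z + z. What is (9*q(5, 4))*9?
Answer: 810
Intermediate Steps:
q(z, Q) = 2*z
(9*q(5, 4))*9 = (9*(2*5))*9 = (9*10)*9 = 90*9 = 810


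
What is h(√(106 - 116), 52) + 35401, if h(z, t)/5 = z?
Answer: 35401 + 5*I*√10 ≈ 35401.0 + 15.811*I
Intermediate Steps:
h(z, t) = 5*z
h(√(106 - 116), 52) + 35401 = 5*√(106 - 116) + 35401 = 5*√(-10) + 35401 = 5*(I*√10) + 35401 = 5*I*√10 + 35401 = 35401 + 5*I*√10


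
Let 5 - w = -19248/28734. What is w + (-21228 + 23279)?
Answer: 9849392/4789 ≈ 2056.7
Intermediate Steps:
w = 27153/4789 (w = 5 - (-19248)/28734 = 5 - 1*(-3208/4789) = 5 + 3208/4789 = 27153/4789 ≈ 5.6699)
w + (-21228 + 23279) = 27153/4789 + (-21228 + 23279) = 27153/4789 + 2051 = 9849392/4789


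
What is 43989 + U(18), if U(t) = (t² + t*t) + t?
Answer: 44655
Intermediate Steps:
U(t) = t + 2*t² (U(t) = (t² + t²) + t = 2*t² + t = t + 2*t²)
43989 + U(18) = 43989 + 18*(1 + 2*18) = 43989 + 18*(1 + 36) = 43989 + 18*37 = 43989 + 666 = 44655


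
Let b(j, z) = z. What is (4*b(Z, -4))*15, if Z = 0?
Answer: -240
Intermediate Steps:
(4*b(Z, -4))*15 = (4*(-4))*15 = -16*15 = -240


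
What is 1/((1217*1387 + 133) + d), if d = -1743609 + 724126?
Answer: 1/668629 ≈ 1.4956e-6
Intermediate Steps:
d = -1019483
1/((1217*1387 + 133) + d) = 1/((1217*1387 + 133) - 1019483) = 1/((1687979 + 133) - 1019483) = 1/(1688112 - 1019483) = 1/668629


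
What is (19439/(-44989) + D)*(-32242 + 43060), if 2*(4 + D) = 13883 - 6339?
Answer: 261948772062/6427 ≈ 4.0758e+7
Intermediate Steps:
D = 3768 (D = -4 + (13883 - 6339)/2 = -4 + (1/2)*7544 = -4 + 3772 = 3768)
(19439/(-44989) + D)*(-32242 + 43060) = (19439/(-44989) + 3768)*(-32242 + 43060) = (19439*(-1/44989) + 3768)*10818 = (-2777/6427 + 3768)*10818 = (24214159/6427)*10818 = 261948772062/6427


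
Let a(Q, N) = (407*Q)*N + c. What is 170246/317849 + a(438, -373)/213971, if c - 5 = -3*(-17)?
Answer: -21098357341672/68010468379 ≈ -310.22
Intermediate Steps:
c = 56 (c = 5 - 3*(-17) = 5 + 51 = 56)
a(Q, N) = 56 + 407*N*Q (a(Q, N) = (407*Q)*N + 56 = 407*N*Q + 56 = 56 + 407*N*Q)
170246/317849 + a(438, -373)/213971 = 170246/317849 + (56 + 407*(-373)*438)/213971 = 170246*(1/317849) + (56 - 66493218)*(1/213971) = 170246/317849 - 66493162*1/213971 = 170246/317849 - 66493162/213971 = -21098357341672/68010468379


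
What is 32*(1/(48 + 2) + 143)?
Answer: 114416/25 ≈ 4576.6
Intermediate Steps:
32*(1/(48 + 2) + 143) = 32*(1/50 + 143) = 32*(7151/50) = 114416/25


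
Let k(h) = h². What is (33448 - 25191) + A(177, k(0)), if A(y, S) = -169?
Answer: 8088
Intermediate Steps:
(33448 - 25191) + A(177, k(0)) = (33448 - 25191) - 169 = 8257 - 169 = 8088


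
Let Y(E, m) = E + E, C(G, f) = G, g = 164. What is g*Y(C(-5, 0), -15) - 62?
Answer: -1702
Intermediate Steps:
Y(E, m) = 2*E
g*Y(C(-5, 0), -15) - 62 = 164*(2*(-5)) - 62 = 164*(-10) - 62 = -1640 - 62 = -1702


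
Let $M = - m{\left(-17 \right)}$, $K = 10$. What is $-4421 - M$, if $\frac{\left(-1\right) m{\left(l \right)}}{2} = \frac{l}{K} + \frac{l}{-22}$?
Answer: $- \frac{243053}{55} \approx -4419.1$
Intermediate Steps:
$m{\left(l \right)} = - \frac{6 l}{55}$ ($m{\left(l \right)} = - 2 \left(\frac{l}{10} + \frac{l}{-22}\right) = - 2 \left(l \frac{1}{10} + l \left(- \frac{1}{22}\right)\right) = - 2 \left(\frac{l}{10} - \frac{l}{22}\right) = - 2 \frac{3 l}{55} = - \frac{6 l}{55}$)
$M = - \frac{102}{55}$ ($M = - \frac{\left(-6\right) \left(-17\right)}{55} = \left(-1\right) \frac{102}{55} = - \frac{102}{55} \approx -1.8545$)
$-4421 - M = -4421 - - \frac{102}{55} = -4421 + \frac{102}{55} = - \frac{243053}{55}$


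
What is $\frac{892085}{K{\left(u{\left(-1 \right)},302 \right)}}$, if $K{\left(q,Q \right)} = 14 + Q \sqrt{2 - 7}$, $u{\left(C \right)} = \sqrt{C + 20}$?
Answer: $\frac{6244595}{228108} - \frac{134704835 i \sqrt{5}}{228108} \approx 27.376 - 1320.5 i$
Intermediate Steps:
$u{\left(C \right)} = \sqrt{20 + C}$
$K{\left(q,Q \right)} = 14 + i Q \sqrt{5}$ ($K{\left(q,Q \right)} = 14 + Q \sqrt{-5} = 14 + Q i \sqrt{5} = 14 + i Q \sqrt{5}$)
$\frac{892085}{K{\left(u{\left(-1 \right)},302 \right)}} = \frac{892085}{14 + i 302 \sqrt{5}} = \frac{892085}{14 + 302 i \sqrt{5}}$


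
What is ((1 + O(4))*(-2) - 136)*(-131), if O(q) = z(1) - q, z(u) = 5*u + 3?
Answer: 19126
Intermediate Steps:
z(u) = 3 + 5*u
O(q) = 8 - q (O(q) = (3 + 5*1) - q = (3 + 5) - q = 8 - q)
((1 + O(4))*(-2) - 136)*(-131) = ((1 + (8 - 1*4))*(-2) - 136)*(-131) = ((1 + (8 - 4))*(-2) - 136)*(-131) = ((1 + 4)*(-2) - 136)*(-131) = (5*(-2) - 136)*(-131) = (-10 - 136)*(-131) = -146*(-131) = 19126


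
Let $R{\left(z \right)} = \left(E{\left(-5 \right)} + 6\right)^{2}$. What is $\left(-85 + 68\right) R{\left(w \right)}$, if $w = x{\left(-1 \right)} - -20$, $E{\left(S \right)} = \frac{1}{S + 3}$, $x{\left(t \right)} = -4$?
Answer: $- \frac{2057}{4} \approx -514.25$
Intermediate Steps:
$E{\left(S \right)} = \frac{1}{3 + S}$
$w = 16$ ($w = -4 - -20 = -4 + 20 = 16$)
$R{\left(z \right)} = \frac{121}{4}$ ($R{\left(z \right)} = \left(\frac{1}{3 - 5} + 6\right)^{2} = \left(\frac{1}{-2} + 6\right)^{2} = \left(- \frac{1}{2} + 6\right)^{2} = \left(\frac{11}{2}\right)^{2} = \frac{121}{4}$)
$\left(-85 + 68\right) R{\left(w \right)} = \left(-85 + 68\right) \frac{121}{4} = \left(-17\right) \frac{121}{4} = - \frac{2057}{4}$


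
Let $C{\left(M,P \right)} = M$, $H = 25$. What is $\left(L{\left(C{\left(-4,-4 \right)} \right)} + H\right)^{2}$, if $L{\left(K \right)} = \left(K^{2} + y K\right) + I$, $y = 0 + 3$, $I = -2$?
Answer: $729$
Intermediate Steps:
$y = 3$
$L{\left(K \right)} = -2 + K^{2} + 3 K$ ($L{\left(K \right)} = \left(K^{2} + 3 K\right) - 2 = -2 + K^{2} + 3 K$)
$\left(L{\left(C{\left(-4,-4 \right)} \right)} + H\right)^{2} = \left(\left(-2 + \left(-4\right)^{2} + 3 \left(-4\right)\right) + 25\right)^{2} = \left(\left(-2 + 16 - 12\right) + 25\right)^{2} = \left(2 + 25\right)^{2} = 27^{2} = 729$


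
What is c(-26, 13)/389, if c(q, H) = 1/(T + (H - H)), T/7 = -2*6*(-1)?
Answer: 1/32676 ≈ 3.0603e-5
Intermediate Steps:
T = 84 (T = 7*(-2*6*(-1)) = 7*(-12*(-1)) = 7*12 = 84)
c(q, H) = 1/84 (c(q, H) = 1/(84 + (H - H)) = 1/(84 + 0) = 1/84)
c(-26, 13)/389 = (1/84)/389 = (1/84)*(1/389) = 1/32676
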